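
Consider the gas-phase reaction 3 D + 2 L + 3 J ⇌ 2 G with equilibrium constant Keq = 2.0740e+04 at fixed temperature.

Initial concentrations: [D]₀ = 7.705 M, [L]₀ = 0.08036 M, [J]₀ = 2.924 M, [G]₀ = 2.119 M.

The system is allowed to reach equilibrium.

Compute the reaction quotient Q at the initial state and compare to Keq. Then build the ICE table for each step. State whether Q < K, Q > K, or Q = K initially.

Q₀ = 0.0608; Q < K (proceeds forward)

Q₀ = 0.0608 vs Keq = 2.0740e+04 ⇒ Q<K, forward
Step 1:
                   D          L          J          G
  init         7.705    0.08036      2.924      2.119
  Δ          -0.1203    -0.0802    -0.1203     0.0802
  eq           7.585 1.5572e-04      2.804      2.199
  solve Keq expr → x = 0.0401; check Q = 2.0740e+04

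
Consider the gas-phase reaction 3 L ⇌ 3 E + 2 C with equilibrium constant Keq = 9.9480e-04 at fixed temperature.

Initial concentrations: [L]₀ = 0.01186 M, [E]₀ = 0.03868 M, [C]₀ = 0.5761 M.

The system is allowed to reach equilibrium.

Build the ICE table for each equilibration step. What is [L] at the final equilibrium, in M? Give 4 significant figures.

[L]_eq = 0.04403 M

Q₀ = 11.51 vs Keq = 9.9480e-04 ⇒ Q>K, reverse
Step 1:
                    L           E           C
  Initial     0.01186     0.03868      0.5761
  Change      0.03217    -0.03217    -0.02145
  Equil       0.04403    0.006511      0.5547
  solve Keq expr → x = -0.01072; check Q = 9.9480e-04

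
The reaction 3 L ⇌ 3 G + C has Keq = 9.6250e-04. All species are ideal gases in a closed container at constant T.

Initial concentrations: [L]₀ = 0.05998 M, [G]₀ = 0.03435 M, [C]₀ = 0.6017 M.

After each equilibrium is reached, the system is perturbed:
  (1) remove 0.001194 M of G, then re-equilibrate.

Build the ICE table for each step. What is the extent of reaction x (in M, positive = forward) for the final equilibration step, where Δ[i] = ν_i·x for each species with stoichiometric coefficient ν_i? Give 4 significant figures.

x = 3.5557e-04 M

Q₀ = 0.113 vs Keq = 9.6250e-04 ⇒ Q>K, reverse
Step 1:
                   L          G          C
  init       0.05998    0.03435     0.6017
  Δ          0.02443   -0.02443  -0.008144
  eq         0.08441   0.009917     0.5936
  solve Keq expr → x = -0.008144; check Q = 9.6250e-04
Then remove 0.001194 M of G.
Step 2:
                   L          G          C
  init       0.08441   0.008723     0.5936
  Δ        -0.001067   0.001067 3.5557e-04
  eq         0.08335    0.00979     0.5939
  solve Keq expr → x = 3.5557e-04; check Q = 9.6250e-04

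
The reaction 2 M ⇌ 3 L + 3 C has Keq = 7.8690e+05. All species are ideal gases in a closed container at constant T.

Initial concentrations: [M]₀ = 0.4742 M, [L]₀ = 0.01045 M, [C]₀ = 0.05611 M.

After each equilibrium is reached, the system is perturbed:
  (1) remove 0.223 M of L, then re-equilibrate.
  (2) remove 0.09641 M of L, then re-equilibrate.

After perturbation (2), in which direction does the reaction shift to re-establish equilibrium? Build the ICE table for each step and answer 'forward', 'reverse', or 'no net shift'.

Q₀ = 8.9649e-10 vs Keq = 7.8690e+05 ⇒ Q<K, forward
Step 1:
                   M          L          C
  Initial     0.4742    0.01045    0.05611
  Change     -0.4737     0.7106     0.7106
  Equil   4.6339e-04     0.7211     0.7667
  solve Keq expr → x = 0.2369; check Q = 7.8690e+05
Then remove 0.223 M of L.
Step 2:
                   M          L          C
  Initial 4.6339e-04     0.4981     0.7667
  Change  -1.9698e-04 2.9547e-04 2.9547e-04
  Equil   2.6641e-04     0.4984      0.767
  solve Keq expr → x = 9.8490e-05; check Q = 7.8690e+05
Then remove 0.09641 M of L.
Step 3:
                   M          L          C
  Initial 2.6641e-04     0.4019      0.767
  Change  -7.3318e-05 1.0998e-04 1.0998e-04
  Equil   1.9309e-04     0.4021     0.7671
  solve Keq expr → x = 3.6659e-05; check Q = 7.8690e+05

Direction: forward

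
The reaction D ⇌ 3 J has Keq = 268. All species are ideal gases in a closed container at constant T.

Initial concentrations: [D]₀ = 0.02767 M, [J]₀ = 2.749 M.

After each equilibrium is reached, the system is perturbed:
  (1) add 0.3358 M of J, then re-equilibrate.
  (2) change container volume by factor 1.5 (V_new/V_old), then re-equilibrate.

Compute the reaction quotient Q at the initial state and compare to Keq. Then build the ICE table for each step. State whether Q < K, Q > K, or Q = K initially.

Q₀ = 750.8 vs Keq = 268 ⇒ Q>K, reverse
Step 1:
                    D           J
  I           0.02767       2.749
  C           0.04011     -0.1203
  E           0.06778       2.629
  solve Keq expr → x = -0.04011; check Q = 268
Then add 0.3358 M of J.
Step 2:
                    D           J
  I           0.06778       2.964
  C           0.02285    -0.06854
  E           0.09062       2.896
  solve Keq expr → x = -0.02285; check Q = 268
Then change container volume by factor 1.5 (V_new/V_old).
Step 3:
                    D           J
  I           0.06041       1.931
  C          -0.02968     0.08903
  E           0.03074        2.02
  solve Keq expr → x = 0.02968; check Q = 268

Q₀ = 750.8; Q > K (proceeds reverse)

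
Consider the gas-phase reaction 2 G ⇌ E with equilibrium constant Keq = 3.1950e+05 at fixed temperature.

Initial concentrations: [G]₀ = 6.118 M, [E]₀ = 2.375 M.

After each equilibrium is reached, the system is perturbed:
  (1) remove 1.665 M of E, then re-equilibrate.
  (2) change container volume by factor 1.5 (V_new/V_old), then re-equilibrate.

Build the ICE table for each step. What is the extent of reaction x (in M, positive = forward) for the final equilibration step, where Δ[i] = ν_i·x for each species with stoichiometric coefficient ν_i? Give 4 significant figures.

Q₀ = 0.06345 vs Keq = 3.1950e+05 ⇒ Q<K, forward
Step 1:
                   G          E
  Initial      6.118      2.375
  Change      -6.114      3.057
  Equil     0.004123      5.432
  solve Keq expr → x = 3.057; check Q = 3.1950e+05
Then remove 1.665 M of E.
Step 2:
                   G          E
  Initial   0.004123      3.767
  Change  -6.8944e-04 3.4472e-04
  Equil     0.003434      3.767
  solve Keq expr → x = 3.4472e-04; check Q = 3.1950e+05
Then change container volume by factor 1.5 (V_new/V_old).
Step 3:
                   G          E
  Initial   0.002289      2.512
  Change  5.1435e-04 -2.5717e-04
  Equil     0.002804      2.511
  solve Keq expr → x = -2.5717e-04; check Q = 3.1950e+05

x = -2.5717e-04 M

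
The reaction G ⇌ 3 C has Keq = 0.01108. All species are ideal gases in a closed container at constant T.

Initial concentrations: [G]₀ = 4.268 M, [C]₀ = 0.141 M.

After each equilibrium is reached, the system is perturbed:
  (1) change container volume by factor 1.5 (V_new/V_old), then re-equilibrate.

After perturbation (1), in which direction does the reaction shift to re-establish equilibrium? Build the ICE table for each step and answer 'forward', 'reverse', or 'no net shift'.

Direction: forward

Q₀ = 6.5680e-04 vs Keq = 0.01108 ⇒ Q<K, forward
Step 1:
                   G          C
  I            4.268      0.141
  C         -0.07285     0.2186
  E            4.195     0.3596
  solve Keq expr → x = 0.07285; check Q = 0.01108
Then change container volume by factor 1.5 (V_new/V_old).
Step 2:
                   G          C
  I            2.797     0.2397
  C         -0.02449    0.07348
  E            2.772     0.3132
  solve Keq expr → x = 0.02449; check Q = 0.01108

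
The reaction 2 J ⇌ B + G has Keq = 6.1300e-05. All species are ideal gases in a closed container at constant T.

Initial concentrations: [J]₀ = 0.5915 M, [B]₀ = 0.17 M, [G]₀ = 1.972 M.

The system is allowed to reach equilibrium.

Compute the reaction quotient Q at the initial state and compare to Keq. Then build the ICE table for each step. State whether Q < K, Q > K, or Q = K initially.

Q₀ = 0.9582; Q > K (proceeds reverse)

Q₀ = 0.9582 vs Keq = 6.1300e-05 ⇒ Q>K, reverse
Step 1:
                  J         B         G
  I          0.5915      0.17     1.972
  C          0.3399     -0.17     -0.17
  E          0.9314 2.9513e-05     1.802
  solve Keq expr → x = -0.17; check Q = 6.1300e-05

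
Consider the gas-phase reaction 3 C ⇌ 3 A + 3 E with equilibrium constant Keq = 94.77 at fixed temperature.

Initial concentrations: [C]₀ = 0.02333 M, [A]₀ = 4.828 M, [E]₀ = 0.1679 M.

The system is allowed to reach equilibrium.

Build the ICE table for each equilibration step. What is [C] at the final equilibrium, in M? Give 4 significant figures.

[C]_eq = 0.09761 M

Q₀ = 4.1948e+04 vs Keq = 94.77 ⇒ Q>K, reverse
Step 1:
                   C          A          E
  I          0.02333      4.828     0.1679
  C          0.07428   -0.07428   -0.07428
  E          0.09761      4.754    0.09362
  solve Keq expr → x = -0.02476; check Q = 94.77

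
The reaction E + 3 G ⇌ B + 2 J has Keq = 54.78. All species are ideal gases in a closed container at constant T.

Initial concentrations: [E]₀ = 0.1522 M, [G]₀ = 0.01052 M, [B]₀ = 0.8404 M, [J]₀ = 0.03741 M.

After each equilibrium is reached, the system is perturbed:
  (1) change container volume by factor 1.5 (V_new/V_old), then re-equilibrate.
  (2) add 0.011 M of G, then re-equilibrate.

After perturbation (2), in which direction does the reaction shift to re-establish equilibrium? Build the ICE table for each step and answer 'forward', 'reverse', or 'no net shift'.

Direction: forward

Q₀ = 6637 vs Keq = 54.78 ⇒ Q>K, reverse
Step 1:
                    E           G           B           J
  init         0.1522     0.01052      0.8404     0.03741
  Δ          0.008122     0.02437   -0.008122    -0.01624
  eq           0.1603     0.03489      0.8323     0.02117
  solve Keq expr → x = -0.008122; check Q = 54.78
Then change container volume by factor 1.5 (V_new/V_old).
Step 2:
                    E           G           B           J
  init         0.1069     0.02326      0.5549     0.01411
  Δ        5.9617e-04    0.001788 -5.9617e-04   -0.001192
  eq           0.1075     0.02505      0.5543     0.01292
  solve Keq expr → x = -5.9617e-04; check Q = 54.78
Then add 0.011 M of G.
Step 3:
                    E           G           B           J
  init         0.1075     0.03605      0.5543     0.01292
  Δ         -0.001971   -0.005913    0.001971    0.003942
  eq           0.1055     0.03013      0.5562     0.01686
  solve Keq expr → x = 0.001971; check Q = 54.78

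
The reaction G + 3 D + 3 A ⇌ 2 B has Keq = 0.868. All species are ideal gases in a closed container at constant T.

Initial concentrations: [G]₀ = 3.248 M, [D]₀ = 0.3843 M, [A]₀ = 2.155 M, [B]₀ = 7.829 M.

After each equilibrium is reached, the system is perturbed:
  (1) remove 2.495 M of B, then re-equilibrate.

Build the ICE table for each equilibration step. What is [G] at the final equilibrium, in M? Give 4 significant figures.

Q₀ = 33.22 vs Keq = 0.868 ⇒ Q>K, reverse
Step 1:
                  G         D         A         B
  Initial     3.248    0.3843     2.155     7.829
  Change     0.1941    0.5824    0.5824   -0.3883
  Equil       3.442    0.9667     2.737     7.441
  solve Keq expr → x = -0.1941; check Q = 0.868
Then remove 2.495 M of B.
Step 2:
                  G         D         A         B
  Initial     3.442    0.9667     2.737     4.946
  Change   -0.05556   -0.1667   -0.1667    0.1111
  Equil       3.387       0.8     2.571     5.057
  solve Keq expr → x = 0.05556; check Q = 0.868

[G]_eq = 3.387 M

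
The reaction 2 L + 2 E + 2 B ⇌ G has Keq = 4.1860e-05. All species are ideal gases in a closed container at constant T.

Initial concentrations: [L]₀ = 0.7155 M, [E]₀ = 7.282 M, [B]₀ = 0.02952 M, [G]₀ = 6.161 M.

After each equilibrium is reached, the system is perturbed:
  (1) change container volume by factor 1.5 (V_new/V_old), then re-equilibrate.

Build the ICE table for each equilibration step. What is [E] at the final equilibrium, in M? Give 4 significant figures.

[E]_eq = 9.356 M

Q₀ = 260.4 vs Keq = 4.1860e-05 ⇒ Q>K, reverse
Step 1:
                   L          E          B          G
  Initial     0.7155      7.282    0.02952      6.161
  Change       4.669      4.669      4.669     -2.334
  Equil        5.384      11.95      4.698      3.827
  solve Keq expr → x = -2.334; check Q = 4.1860e-05
Then change container volume by factor 1.5 (V_new/V_old).
Step 2:
                   L          E          B          G
  Initial       3.59      7.967      3.132      2.551
  Change       1.389      1.389      1.389    -0.6944
  Equil        4.979      9.356      4.521      1.857
  solve Keq expr → x = -0.6944; check Q = 4.1860e-05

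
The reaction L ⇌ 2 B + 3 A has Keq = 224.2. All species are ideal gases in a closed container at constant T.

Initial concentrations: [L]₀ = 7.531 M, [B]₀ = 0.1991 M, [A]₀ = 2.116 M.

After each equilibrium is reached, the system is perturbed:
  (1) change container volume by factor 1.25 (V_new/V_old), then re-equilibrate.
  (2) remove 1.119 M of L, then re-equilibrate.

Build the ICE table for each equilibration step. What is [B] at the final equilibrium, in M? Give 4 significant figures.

[B]_eq = 2.472 M

Q₀ = 0.04987 vs Keq = 224.2 ⇒ Q<K, forward
Step 1:
                    L           B           A
  init          7.531      0.1991       2.116
  Δ            -1.236       2.473       3.709
  eq            6.295       2.672       5.825
  solve Keq expr → x = 1.236; check Q = 224.2
Then change container volume by factor 1.25 (V_new/V_old).
Step 2:
                    L           B           A
  init          5.036       2.138        4.66
  Δ           -0.2422      0.4845      0.7267
  eq            4.793       2.622       5.387
  solve Keq expr → x = 0.2422; check Q = 224.2
Then remove 1.119 M of L.
Step 3:
                    L           B           A
  init          3.674       2.622       5.387
  Δ           0.07495     -0.1499     -0.2249
  eq            3.749       2.472       5.162
  solve Keq expr → x = -0.07495; check Q = 224.2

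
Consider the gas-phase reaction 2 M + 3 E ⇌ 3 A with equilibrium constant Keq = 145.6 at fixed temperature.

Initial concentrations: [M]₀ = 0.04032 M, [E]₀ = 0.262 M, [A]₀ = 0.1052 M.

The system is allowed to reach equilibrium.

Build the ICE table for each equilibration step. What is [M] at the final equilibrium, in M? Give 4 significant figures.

Q₀ = 39.82 vs Keq = 145.6 ⇒ Q<K, forward
Step 1:
                   M          E          A
  init       0.04032      0.262     0.1052
  Δ         -0.01122   -0.01683    0.01683
  eq          0.0291     0.2452      0.122
  solve Keq expr → x = 0.00561; check Q = 145.6

[M]_eq = 0.0291 M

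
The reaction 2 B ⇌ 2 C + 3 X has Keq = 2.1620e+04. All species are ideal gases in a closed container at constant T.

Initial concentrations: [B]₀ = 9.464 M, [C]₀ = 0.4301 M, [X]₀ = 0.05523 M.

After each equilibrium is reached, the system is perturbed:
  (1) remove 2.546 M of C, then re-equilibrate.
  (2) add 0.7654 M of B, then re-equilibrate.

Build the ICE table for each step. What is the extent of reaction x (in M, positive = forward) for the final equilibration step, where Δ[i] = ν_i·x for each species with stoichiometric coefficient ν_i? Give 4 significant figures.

Q₀ = 3.4795e-07 vs Keq = 2.1620e+04 ⇒ Q<K, forward
Step 1:
                   B          C          X
  Initial      9.464     0.4301    0.05523
  Change      -7.448      7.448      11.17
  Equil        2.016      7.878      11.23
  solve Keq expr → x = 3.724; check Q = 2.1620e+04
Then remove 2.546 M of C.
Step 2:
                   B          C          X
  Initial      2.016      5.332      11.23
  Change      -0.419      0.419     0.6284
  Equil        1.597      5.751      11.86
  solve Keq expr → x = 0.2095; check Q = 2.1620e+04
Then add 0.7654 M of B.
Step 3:
                   B          C          X
  Initial      2.362      5.751      11.86
  Change     -0.4752     0.4752     0.7128
  Equil        1.887      6.227      12.57
  solve Keq expr → x = 0.2376; check Q = 2.1620e+04

x = 0.2376 M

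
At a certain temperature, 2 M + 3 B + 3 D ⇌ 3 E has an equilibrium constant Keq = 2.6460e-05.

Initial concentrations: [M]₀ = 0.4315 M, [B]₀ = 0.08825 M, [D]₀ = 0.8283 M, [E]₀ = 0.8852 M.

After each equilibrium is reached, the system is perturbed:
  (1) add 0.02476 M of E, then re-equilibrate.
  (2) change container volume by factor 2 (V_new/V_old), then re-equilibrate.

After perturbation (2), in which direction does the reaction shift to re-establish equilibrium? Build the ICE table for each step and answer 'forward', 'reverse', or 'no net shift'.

Q₀ = 9538 vs Keq = 2.6460e-05 ⇒ Q>K, reverse
Step 1:
                    M           B           D           E
  init         0.4315     0.08825      0.8283      0.8852
  Δ            0.5596      0.8394      0.8394     -0.8394
  eq           0.9911      0.9276       1.668     0.04582
  solve Keq expr → x = -0.2798; check Q = 2.6460e-05
Then add 0.02476 M of E.
Step 2:
                    M           B           D           E
  init         0.9911      0.9276       1.668     0.07058
  Δ           0.01502     0.02253     0.02253    -0.02253
  eq            1.006      0.9502        1.69     0.04805
  solve Keq expr → x = -0.007511; check Q = 2.6460e-05
Then change container volume by factor 2 (V_new/V_old).
Step 3:
                    M           B           D           E
  init         0.5031      0.4751      0.8451     0.02403
  Δ           0.01063     0.01594     0.01594    -0.01594
  eq           0.5137       0.491       0.861    0.008081
  solve Keq expr → x = -0.005315; check Q = 2.6460e-05

Direction: reverse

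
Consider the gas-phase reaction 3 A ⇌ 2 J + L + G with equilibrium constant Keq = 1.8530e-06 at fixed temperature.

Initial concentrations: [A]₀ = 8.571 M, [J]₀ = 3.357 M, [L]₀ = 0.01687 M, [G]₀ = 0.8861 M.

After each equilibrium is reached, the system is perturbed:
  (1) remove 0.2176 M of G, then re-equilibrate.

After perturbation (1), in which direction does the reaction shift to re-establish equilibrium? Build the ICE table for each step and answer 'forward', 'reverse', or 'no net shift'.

Direction: forward

Q₀ = 2.6755e-04 vs Keq = 1.8530e-06 ⇒ Q>K, reverse
Step 1:
                  A         J         L         G
  Initial     8.571     3.357   0.01687    0.8861
  Change    0.05024  -0.03349  -0.01675  -0.01675
  Equil       8.621     3.324 1.2365e-04    0.8694
  solve Keq expr → x = -0.01675; check Q = 1.8530e-06
Then remove 0.2176 M of G.
Step 2:
                  A         J         L         G
  Initial     8.621     3.324 1.2365e-04    0.6518
  Change  -1.2377e-04 8.2514e-05 4.1257e-05 4.1257e-05
  Equil       8.621     3.324 1.6491e-04    0.6518
  solve Keq expr → x = 4.1257e-05; check Q = 1.8530e-06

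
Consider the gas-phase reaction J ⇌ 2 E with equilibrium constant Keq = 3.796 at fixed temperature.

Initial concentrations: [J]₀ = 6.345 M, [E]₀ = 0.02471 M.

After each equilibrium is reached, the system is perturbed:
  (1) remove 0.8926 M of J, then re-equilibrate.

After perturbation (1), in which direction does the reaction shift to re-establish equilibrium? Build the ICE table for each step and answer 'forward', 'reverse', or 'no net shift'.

Q₀ = 9.6231e-05 vs Keq = 3.796 ⇒ Q<K, forward
Step 1:
                    J           E
  Initial       6.345     0.02471
  Change       -2.015        4.03
  Equil          4.33       4.054
  solve Keq expr → x = 2.015; check Q = 3.796
Then remove 0.8926 M of J.
Step 2:
                    J           E
  Initial       3.438       4.054
  Change       0.1755     -0.3509
  Equil         3.613       3.703
  solve Keq expr → x = -0.1755; check Q = 3.796

Direction: reverse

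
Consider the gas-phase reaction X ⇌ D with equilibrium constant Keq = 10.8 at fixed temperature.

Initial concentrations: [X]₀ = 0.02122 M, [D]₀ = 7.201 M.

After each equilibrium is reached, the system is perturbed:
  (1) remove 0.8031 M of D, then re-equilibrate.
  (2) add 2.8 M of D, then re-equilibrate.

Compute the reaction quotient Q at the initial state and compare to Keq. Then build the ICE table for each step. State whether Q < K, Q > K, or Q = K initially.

Q₀ = 339.3 vs Keq = 10.8 ⇒ Q>K, reverse
Step 1:
                   X          D
  Initial    0.02122      7.201
  Change      0.5908    -0.5908
  Equil       0.6121       6.61
  solve Keq expr → x = -0.5908; check Q = 10.8
Then remove 0.8031 M of D.
Step 2:
                   X          D
  Initial     0.6121      5.807
  Change    -0.06806    0.06806
  Equil        0.544      5.875
  solve Keq expr → x = 0.06806; check Q = 10.8
Then add 2.8 M of D.
Step 3:
                   X          D
  Initial      0.544      8.675
  Change      0.2373    -0.2373
  Equil       0.7813      8.438
  solve Keq expr → x = -0.2373; check Q = 10.8

Q₀ = 339.3; Q > K (proceeds reverse)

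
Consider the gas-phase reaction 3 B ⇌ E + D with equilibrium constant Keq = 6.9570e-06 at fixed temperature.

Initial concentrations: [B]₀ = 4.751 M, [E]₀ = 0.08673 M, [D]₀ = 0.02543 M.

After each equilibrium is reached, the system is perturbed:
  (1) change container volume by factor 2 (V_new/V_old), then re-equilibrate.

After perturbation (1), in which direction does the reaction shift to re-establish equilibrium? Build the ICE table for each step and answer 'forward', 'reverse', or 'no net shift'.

Q₀ = 2.0567e-05 vs Keq = 6.9570e-06 ⇒ Q>K, reverse
Step 1:
                   B          E          D
  init         4.751    0.08673    0.02543
  Δ          0.04431   -0.01477   -0.01477
  eq           4.795    0.07196    0.01066
  solve Keq expr → x = -0.01477; check Q = 6.9570e-06
Then change container volume by factor 2 (V_new/V_old).
Step 2:
                   B          E          D
  init         2.398    0.03598    0.00533
  Δ         0.007334  -0.002445  -0.002445
  eq           2.405    0.03354   0.002886
  solve Keq expr → x = -0.002445; check Q = 6.9570e-06

Direction: reverse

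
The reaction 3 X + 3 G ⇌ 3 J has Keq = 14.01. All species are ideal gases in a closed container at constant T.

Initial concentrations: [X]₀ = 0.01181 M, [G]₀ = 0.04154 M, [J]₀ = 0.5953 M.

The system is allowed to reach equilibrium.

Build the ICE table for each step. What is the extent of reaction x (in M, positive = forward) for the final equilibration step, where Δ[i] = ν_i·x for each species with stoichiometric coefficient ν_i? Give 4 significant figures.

x = -0.1049 M

Q₀ = 1.7867e+09 vs Keq = 14.01 ⇒ Q>K, reverse
Step 1:
                  X         G         J
  I         0.01181   0.04154    0.5953
  C          0.3148    0.3148   -0.3148
  E          0.3266    0.3563    0.2805
  solve Keq expr → x = -0.1049; check Q = 14.01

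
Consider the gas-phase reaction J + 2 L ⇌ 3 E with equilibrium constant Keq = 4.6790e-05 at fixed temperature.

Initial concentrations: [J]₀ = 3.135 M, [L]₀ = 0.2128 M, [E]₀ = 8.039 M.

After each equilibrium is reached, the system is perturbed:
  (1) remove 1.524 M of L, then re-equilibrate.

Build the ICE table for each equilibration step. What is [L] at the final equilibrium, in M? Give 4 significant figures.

[L]_eq = 3.941 M

Q₀ = 3660 vs Keq = 4.6790e-05 ⇒ Q>K, reverse
Step 1:
                  J         L         E
  init        3.135    0.2128     8.039
  Δ           2.613     5.226    -7.839
  eq          5.748     5.439    0.1996
  solve Keq expr → x = -2.613; check Q = 4.6790e-05
Then remove 1.524 M of L.
Step 2:
                  J         L         E
  init        5.748     3.915    0.1996
  Δ         0.01282   0.02565  -0.03847
  eq          5.761     3.941    0.1612
  solve Keq expr → x = -0.01282; check Q = 4.6790e-05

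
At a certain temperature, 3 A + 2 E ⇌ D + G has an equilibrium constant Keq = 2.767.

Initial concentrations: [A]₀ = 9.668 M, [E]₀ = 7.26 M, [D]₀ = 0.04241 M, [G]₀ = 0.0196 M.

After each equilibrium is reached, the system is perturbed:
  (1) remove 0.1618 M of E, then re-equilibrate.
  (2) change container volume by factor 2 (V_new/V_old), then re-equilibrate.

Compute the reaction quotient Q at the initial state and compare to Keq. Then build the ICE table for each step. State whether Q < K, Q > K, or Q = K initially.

Q₀ = 1.7452e-08 vs Keq = 2.767 ⇒ Q<K, forward
Step 1:
                    A           E           D           G
  init          9.668        7.26     0.04241      0.0196
  Δ            -8.583      -5.722       2.861       2.861
  eq            1.085       1.538       2.903       2.881
  solve Keq expr → x = 2.861; check Q = 2.767
Then remove 0.1618 M of E.
Step 2:
                    A           E           D           G
  init          1.085       1.376       2.903       2.881
  Δ           0.05728     0.03819    -0.01909    -0.01909
  eq            1.142       1.414       2.884       2.861
  solve Keq expr → x = -0.01909; check Q = 2.767
Then change container volume by factor 2 (V_new/V_old).
Step 3:
                    A           E           D           G
  init         0.5712      0.7072       1.442       1.431
  Δ             0.332      0.2213     -0.1107     -0.1107
  eq           0.9032      0.9285       1.331        1.32
  solve Keq expr → x = -0.1107; check Q = 2.767

Q₀ = 1.7452e-08; Q < K (proceeds forward)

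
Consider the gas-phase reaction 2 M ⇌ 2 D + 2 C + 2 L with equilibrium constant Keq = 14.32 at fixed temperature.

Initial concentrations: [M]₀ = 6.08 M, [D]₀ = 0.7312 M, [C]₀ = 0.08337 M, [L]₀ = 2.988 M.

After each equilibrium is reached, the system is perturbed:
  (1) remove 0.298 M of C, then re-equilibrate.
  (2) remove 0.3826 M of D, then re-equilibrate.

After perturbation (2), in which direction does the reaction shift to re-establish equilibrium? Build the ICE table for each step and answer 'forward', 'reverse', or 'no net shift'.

Q₀ = 8.9752e-04 vs Keq = 14.32 ⇒ Q<K, forward
Step 1:
                   M          D          C          L
  I             6.08     0.7312    0.08337      2.988
  C           -1.559      1.559      1.559      1.559
  E            4.521       2.29      1.643      4.547
  solve Keq expr → x = 0.7796; check Q = 14.32
Then remove 0.298 M of C.
Step 2:
                   M          D          C          L
  I            4.521       2.29      1.345      4.547
  C           -0.127      0.127      0.127      0.127
  E            4.394      2.417      1.472      4.674
  solve Keq expr → x = 0.06348; check Q = 14.32
Then remove 0.3826 M of D.
Step 3:
                   M          D          C          L
  I            4.394      2.035      1.472      4.674
  C          -0.1093     0.1093     0.1093     0.1093
  E            4.285      2.144      1.581      4.783
  solve Keq expr → x = 0.05466; check Q = 14.32

Direction: forward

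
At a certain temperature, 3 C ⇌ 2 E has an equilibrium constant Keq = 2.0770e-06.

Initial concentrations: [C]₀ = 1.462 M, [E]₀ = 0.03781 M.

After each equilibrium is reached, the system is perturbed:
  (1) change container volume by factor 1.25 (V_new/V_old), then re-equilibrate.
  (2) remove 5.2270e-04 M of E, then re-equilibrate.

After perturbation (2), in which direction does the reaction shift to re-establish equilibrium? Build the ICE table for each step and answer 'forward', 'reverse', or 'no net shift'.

Direction: forward

Q₀ = 4.5748e-04 vs Keq = 2.0770e-06 ⇒ Q>K, reverse
Step 1:
                   C          E
  I            1.462    0.03781
  C          0.05269   -0.03512
  E            1.515   0.002687
  solve Keq expr → x = -0.01756; check Q = 2.0770e-06
Then change container volume by factor 1.25 (V_new/V_old).
Step 2:
                   C          E
  I            1.212   0.002149
  C       3.3915e-04 -2.2610e-04
  E            1.212   0.001923
  solve Keq expr → x = -1.1305e-04; check Q = 2.0770e-06
Then remove 5.2270e-04 M of E.
Step 3:
                   C          E
  I            1.212     0.0014
  C       -7.8126e-04 5.2084e-04
  E            1.211   0.001921
  solve Keq expr → x = 2.6042e-04; check Q = 2.0770e-06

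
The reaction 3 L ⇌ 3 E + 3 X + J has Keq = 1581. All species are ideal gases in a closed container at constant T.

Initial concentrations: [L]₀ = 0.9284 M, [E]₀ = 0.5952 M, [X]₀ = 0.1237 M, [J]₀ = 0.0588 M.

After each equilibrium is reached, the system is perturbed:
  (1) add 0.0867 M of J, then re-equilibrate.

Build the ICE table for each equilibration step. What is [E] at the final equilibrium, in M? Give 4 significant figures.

Q₀ = 2.9327e-05 vs Keq = 1581 ⇒ Q<K, forward
Step 1:
                    L           E           X           J
  init         0.9284      0.5952      0.1237      0.0588
  Δ           -0.8448      0.8448      0.8448      0.2816
  eq          0.08359        1.44      0.9685      0.3404
  solve Keq expr → x = 0.2816; check Q = 1581
Then add 0.0867 M of J.
Step 2:
                    L           E           X           J
  init        0.08359        1.44      0.9685      0.4271
  Δ          0.005572   -0.005572   -0.005572   -0.001857
  eq          0.08916       1.434      0.9629      0.4252
  solve Keq expr → x = -0.001857; check Q = 1581

[E]_eq = 1.434 M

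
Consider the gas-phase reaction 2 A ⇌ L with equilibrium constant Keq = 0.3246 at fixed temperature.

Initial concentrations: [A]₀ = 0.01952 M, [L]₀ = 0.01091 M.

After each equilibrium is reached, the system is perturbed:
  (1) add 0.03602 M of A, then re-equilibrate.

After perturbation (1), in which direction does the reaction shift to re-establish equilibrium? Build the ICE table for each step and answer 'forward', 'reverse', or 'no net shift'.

Direction: forward

Q₀ = 28.63 vs Keq = 0.3246 ⇒ Q>K, reverse
Step 1:
                    A           L
  Initial     0.01952     0.01091
  Change      0.02077    -0.01038
  Equil       0.04029  5.2682e-04
  solve Keq expr → x = -0.01038; check Q = 0.3246
Then add 0.03602 M of A.
Step 2:
                    A           L
  Initial     0.07631  5.2682e-04
  Change    -0.002484    0.001242
  Equil       0.07382    0.001769
  solve Keq expr → x = 0.001242; check Q = 0.3246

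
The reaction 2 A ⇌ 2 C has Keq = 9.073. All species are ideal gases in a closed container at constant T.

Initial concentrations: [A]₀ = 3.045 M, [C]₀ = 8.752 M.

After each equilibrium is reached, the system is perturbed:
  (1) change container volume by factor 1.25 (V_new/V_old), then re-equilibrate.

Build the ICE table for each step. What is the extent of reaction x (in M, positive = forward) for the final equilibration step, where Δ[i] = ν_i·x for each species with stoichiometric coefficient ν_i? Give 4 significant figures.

Q₀ = 8.261 vs Keq = 9.073 ⇒ Q<K, forward
Step 1:
                   A          C
  init         3.045      8.752
  Δ          -0.1047     0.1047
  eq            2.94      8.857
  solve Keq expr → x = 0.05234; check Q = 9.073
Then change container volume by factor 1.25 (V_new/V_old).
Step 2:
                   A          C
  init         2.352      7.085
  Δ                0          0
  eq           2.352      7.085
  solve Keq expr → x = 0; check Q = 9.073

x = 0 M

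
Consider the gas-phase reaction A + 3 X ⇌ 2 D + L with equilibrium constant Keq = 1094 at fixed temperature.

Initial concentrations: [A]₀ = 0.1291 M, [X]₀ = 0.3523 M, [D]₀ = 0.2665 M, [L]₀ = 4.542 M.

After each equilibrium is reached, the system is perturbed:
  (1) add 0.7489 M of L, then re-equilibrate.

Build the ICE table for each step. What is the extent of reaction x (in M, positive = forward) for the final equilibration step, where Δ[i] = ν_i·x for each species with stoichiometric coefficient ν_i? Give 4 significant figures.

Q₀ = 57.14 vs Keq = 1094 ⇒ Q<K, forward
Step 1:
                    A           X           D           L
  I            0.1291      0.3523      0.2665       4.542
  C          -0.05217     -0.1565      0.1043     0.05217
  E           0.07693      0.1958      0.3708       4.594
  solve Keq expr → x = 0.05217; check Q = 1094
Then add 0.7489 M of L.
Step 2:
                    A           X           D           L
  I           0.07693      0.1958      0.3708       5.343
  C          0.002186    0.006559   -0.004373   -0.002186
  E           0.07912      0.2024      0.3665       5.341
  solve Keq expr → x = -0.002186; check Q = 1094

x = -0.002186 M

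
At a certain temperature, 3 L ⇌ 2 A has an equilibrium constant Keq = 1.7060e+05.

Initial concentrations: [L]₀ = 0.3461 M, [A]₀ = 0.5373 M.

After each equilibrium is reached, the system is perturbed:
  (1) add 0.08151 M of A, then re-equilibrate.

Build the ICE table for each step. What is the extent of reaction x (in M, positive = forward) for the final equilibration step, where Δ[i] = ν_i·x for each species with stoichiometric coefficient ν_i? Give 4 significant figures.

Q₀ = 6.964 vs Keq = 1.7060e+05 ⇒ Q<K, forward
Step 1:
                   L          A
  init        0.3461     0.5373
  Δ          -0.3311     0.2207
  eq         0.01499      0.758
  solve Keq expr → x = 0.1104; check Q = 1.7060e+05
Then add 0.08151 M of A.
Step 2:
                   L          A
  init       0.01499     0.8395
  Δ         0.001047 -6.9818e-04
  eq         0.01604     0.8389
  solve Keq expr → x = -3.4909e-04; check Q = 1.7060e+05

x = -3.4909e-04 M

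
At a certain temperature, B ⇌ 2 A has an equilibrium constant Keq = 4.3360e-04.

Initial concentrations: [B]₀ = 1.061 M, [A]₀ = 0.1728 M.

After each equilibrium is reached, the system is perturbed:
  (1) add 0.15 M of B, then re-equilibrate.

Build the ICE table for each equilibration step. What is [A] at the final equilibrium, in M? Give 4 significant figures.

[A]_eq = 0.02361 M

Q₀ = 0.02814 vs Keq = 4.3360e-04 ⇒ Q>K, reverse
Step 1:
                    B           A
  init          1.061      0.1728
  Δ            0.0753     -0.1506
  eq            1.136      0.0222
  solve Keq expr → x = -0.0753; check Q = 4.3360e-04
Then add 0.15 M of B.
Step 2:
                    B           A
  init          1.286      0.0222
  Δ       -7.0659e-04    0.001413
  eq            1.286     0.02361
  solve Keq expr → x = 7.0659e-04; check Q = 4.3360e-04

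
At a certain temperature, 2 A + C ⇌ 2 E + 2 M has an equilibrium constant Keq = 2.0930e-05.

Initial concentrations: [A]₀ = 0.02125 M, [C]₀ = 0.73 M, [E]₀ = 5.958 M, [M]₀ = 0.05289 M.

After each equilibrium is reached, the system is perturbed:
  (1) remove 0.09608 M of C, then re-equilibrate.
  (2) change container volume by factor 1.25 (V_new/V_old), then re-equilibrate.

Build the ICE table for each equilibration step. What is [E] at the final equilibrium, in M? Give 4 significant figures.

Q₀ = 301.2 vs Keq = 2.0930e-05 ⇒ Q>K, reverse
Step 1:
                    A           C           E           M
  I           0.02125        0.73       5.958     0.05289
  C           0.05284     0.02642    -0.05284    -0.05284
  E           0.07409      0.7564       5.905  4.9922e-05
  solve Keq expr → x = -0.02642; check Q = 2.0930e-05
Then remove 0.09608 M of C.
Step 2:
                    A           C           E           M
  I           0.07409      0.6603       5.905  4.9922e-05
  C        3.2760e-06  1.6380e-06 -3.2760e-06 -3.2760e-06
  E           0.07409      0.6603       5.905  4.6646e-05
  solve Keq expr → x = -1.6380e-06; check Q = 2.0930e-05
Then change container volume by factor 1.25 (V_new/V_old).
Step 3:
                    A           C           E           M
  I           0.05927      0.5283       4.724  3.7317e-05
  C       -4.4015e-06 -2.2007e-06  4.4015e-06  4.4015e-06
  E           0.05927      0.5283       4.724  4.1718e-05
  solve Keq expr → x = 2.2007e-06; check Q = 2.0930e-05

[E]_eq = 4.724 M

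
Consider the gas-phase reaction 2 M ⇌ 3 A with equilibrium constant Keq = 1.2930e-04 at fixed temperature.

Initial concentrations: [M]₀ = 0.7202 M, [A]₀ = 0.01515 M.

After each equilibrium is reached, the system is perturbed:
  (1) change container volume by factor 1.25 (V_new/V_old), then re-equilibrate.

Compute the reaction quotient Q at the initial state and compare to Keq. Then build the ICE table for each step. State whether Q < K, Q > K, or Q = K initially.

Q₀ = 6.7040e-06; Q < K (proceeds forward)

Q₀ = 6.7040e-06 vs Keq = 1.2930e-04 ⇒ Q<K, forward
Step 1:
                  M         A
  init       0.7202   0.01515
  Δ        -0.01657   0.02485
  eq         0.7036      0.04
  solve Keq expr → x = 0.008284; check Q = 1.2930e-04
Then change container volume by factor 1.25 (V_new/V_old).
Step 2:
                  M         A
  init       0.5629     0.032
  Δ       -0.001604  0.002406
  eq         0.5613   0.03441
  solve Keq expr → x = 8.0188e-04; check Q = 1.2930e-04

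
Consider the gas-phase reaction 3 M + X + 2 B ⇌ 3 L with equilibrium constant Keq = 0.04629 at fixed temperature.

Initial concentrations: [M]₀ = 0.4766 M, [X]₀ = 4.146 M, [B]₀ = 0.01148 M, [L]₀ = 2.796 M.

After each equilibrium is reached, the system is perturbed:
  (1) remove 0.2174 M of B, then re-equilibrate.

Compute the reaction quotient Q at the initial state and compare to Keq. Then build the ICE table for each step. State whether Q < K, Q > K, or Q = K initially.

Q₀ = 3.6952e+05 vs Keq = 0.04629 ⇒ Q>K, reverse
Step 1:
                    M           X           B           L
  init         0.4766       4.146     0.01148       2.796
  Δ             1.547      0.5158       1.032      -1.547
  eq            2.024       4.662       1.043       1.249
  solve Keq expr → x = -0.5158; check Q = 0.04629
Then remove 0.2174 M of B.
Step 2:
                    M           X           B           L
  init          2.024       4.662      0.8257       1.249
  Δ           0.08387     0.02796     0.05592    -0.08387
  eq            2.108        4.69      0.8816       1.165
  solve Keq expr → x = -0.02796; check Q = 0.04629

Q₀ = 3.6952e+05; Q > K (proceeds reverse)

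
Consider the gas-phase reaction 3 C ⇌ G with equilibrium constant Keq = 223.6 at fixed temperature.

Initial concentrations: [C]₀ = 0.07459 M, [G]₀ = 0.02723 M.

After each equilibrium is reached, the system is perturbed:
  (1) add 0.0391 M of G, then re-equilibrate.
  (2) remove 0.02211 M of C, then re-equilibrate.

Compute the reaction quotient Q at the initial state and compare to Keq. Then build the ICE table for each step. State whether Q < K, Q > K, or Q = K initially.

Q₀ = 65.62 vs Keq = 223.6 ⇒ Q<K, forward
Step 1:
                    C           G
  init        0.07459     0.02723
  Δ          -0.02108    0.007027
  eq          0.05351     0.03426
  solve Keq expr → x = 0.007027; check Q = 223.6
Then add 0.0391 M of G.
Step 2:
                    C           G
  init        0.05351     0.07336
  Δ           0.01397   -0.004656
  eq          0.06748      0.0687
  solve Keq expr → x = -0.004656; check Q = 223.6
Then remove 0.02211 M of C.
Step 3:
                    C           G
  init        0.04537      0.0687
  Δ           0.01987   -0.006623
  eq          0.06524     0.06208
  solve Keq expr → x = -0.006623; check Q = 223.6

Q₀ = 65.62; Q < K (proceeds forward)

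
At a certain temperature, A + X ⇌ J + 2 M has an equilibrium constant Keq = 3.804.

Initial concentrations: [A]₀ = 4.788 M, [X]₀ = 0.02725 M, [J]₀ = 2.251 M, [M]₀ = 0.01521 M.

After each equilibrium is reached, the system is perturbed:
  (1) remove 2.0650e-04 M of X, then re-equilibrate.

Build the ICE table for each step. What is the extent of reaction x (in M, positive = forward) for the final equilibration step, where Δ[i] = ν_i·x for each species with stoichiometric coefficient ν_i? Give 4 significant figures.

x = -1.9957e-04 M

Q₀ = 0.003991 vs Keq = 3.804 ⇒ Q<K, forward
Step 1:
                    A           X           J           M
  Initial       4.788     0.02725       2.251     0.01521
  Change     -0.02666    -0.02666     0.02666     0.05332
  Equil         4.761  5.9056e-04       2.278     0.06853
  solve Keq expr → x = 0.02666; check Q = 3.804
Then remove 2.0650e-04 M of X.
Step 2:
                    A           X           J           M
  Initial       4.761  3.8406e-04       2.278     0.06853
  Change   1.9957e-04  1.9957e-04 -1.9957e-04 -3.9913e-04
  Equil         4.762  5.8363e-04       2.277     0.06813
  solve Keq expr → x = -1.9957e-04; check Q = 3.804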